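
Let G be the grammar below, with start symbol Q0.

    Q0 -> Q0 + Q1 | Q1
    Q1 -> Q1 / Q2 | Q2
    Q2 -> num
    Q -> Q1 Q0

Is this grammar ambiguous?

Unambiguous

Only Q0, Q1, Q2 are reachable from Q0; ignoring the rest: This is a standard precedence ladder (Q0 over Q1 over Q2), with each level left-recursive on its own operator ('+' at Q0, '/' at Q1). That structure is LR(1), hence unambiguous.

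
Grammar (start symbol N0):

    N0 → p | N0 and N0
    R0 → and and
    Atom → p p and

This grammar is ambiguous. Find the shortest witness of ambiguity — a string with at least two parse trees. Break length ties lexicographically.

length 1: no string has ≥2 trees
length 3: no string has ≥2 trees
length 5: p and p and p has 2 parse trees

Two derivations of p and p and p:
  N0 ⇒ N0 and N0 ⇒ p and N0 ⇒ p and N0 and N0 ⇒ p and p and N0 ⇒ p and p and p
  N0 ⇒ N0 and N0 ⇒ N0 and N0 and N0 ⇒ p and N0 and N0 ⇒ p and p and N0 ⇒ p and p and p

p and p and p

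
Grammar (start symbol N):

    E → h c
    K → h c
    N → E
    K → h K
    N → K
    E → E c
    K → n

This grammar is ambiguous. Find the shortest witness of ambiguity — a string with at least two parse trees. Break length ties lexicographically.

length 1: no string has ≥2 trees
length 2: h c has 2 parse trees

Two derivations of h c:
  N ⇒ E ⇒ h c
  N ⇒ K ⇒ h c

h c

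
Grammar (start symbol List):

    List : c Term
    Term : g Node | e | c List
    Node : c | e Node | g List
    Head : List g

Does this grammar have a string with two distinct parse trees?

Unambiguous

Only List, Term, Node are reachable from List; ignoring the rest: The reachable rules are right-linear with at most one rule per (nonterminal, next-terminal) pair. Each input token forces the next rule, so parsing is deterministic.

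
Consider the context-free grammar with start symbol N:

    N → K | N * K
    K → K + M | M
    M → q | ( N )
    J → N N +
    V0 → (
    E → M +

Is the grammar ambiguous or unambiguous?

(J, V0, E are unreachable from N, so their rules don't affect L(N).) The grammar is stratified — N handles '*' (left-recursive), K handles '+', M atoms. Each operator has a fixed associativity and precedence level, so every string has one parse.

Unambiguous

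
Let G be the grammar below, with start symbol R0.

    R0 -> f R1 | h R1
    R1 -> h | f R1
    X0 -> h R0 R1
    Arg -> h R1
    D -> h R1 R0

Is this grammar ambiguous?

(X0, Arg, D are unreachable from R0, so their rules don't affect L(R0).) Restricted to the reachable nonterminals, every rule has the form A → t or A → t B, and no two rules for the same A share a first terminal. The grammar encodes a DFA — one run per string.

Unambiguous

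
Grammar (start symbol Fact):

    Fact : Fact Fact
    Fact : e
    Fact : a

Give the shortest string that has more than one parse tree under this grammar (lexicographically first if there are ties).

a a a

length 1: no string has ≥2 trees
length 2: no string has ≥2 trees
length 3: a a a has 2 parse trees

Two derivations of a a a:
  Fact ⇒ Fact Fact ⇒ Fact Fact Fact ⇒ a Fact Fact ⇒ a a Fact ⇒ a a a
  Fact ⇒ Fact Fact ⇒ a Fact ⇒ a Fact Fact ⇒ a a Fact ⇒ a a a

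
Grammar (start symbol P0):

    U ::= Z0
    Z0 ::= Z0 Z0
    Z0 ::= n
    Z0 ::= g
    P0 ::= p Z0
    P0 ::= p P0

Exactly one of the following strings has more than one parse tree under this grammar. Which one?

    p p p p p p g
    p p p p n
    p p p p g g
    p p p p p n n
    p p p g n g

p p p p p p g: 1 tree
p p p p n: 1 tree
p p p p g g: 1 tree
p p p p p n n: 1 tree
p p p g n g: 2 trees

p p p g n g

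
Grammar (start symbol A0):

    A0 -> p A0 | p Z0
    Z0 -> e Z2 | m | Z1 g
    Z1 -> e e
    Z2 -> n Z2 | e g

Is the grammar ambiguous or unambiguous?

Ambiguous

Witness: p e e g

Derivation 1: A0 ⇒ p Z0 ⇒ p e Z2 ⇒ p e e g
Derivation 2: A0 ⇒ p Z0 ⇒ p Z1 g ⇒ p e e g

Two distinct leftmost derivations for the same string.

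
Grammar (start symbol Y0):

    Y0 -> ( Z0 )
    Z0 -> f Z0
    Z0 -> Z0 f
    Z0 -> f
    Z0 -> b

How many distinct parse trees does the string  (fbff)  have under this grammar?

Parse trees for (fbff):
  [Y0 ( [Z0 f [Z0 [Z0 [Z0 b] f] f]] )]
  [Y0 ( [Z0 [Z0 f [Z0 [Z0 b] f]] f] )]
  [Y0 ( [Z0 [Z0 [Z0 f [Z0 b]] f] f] )]

3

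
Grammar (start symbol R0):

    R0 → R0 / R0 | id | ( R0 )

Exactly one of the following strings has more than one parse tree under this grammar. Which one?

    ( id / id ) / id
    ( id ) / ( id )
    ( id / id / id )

( id / id / id )

( id / id ) / id: 1 tree
( id ) / ( id ): 1 tree
( id / id / id ): 2 trees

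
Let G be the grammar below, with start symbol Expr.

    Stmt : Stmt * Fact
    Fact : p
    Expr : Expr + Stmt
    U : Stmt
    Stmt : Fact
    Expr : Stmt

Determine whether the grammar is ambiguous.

Unambiguous

(U is unreachable from Expr, so its rules don't affect L(Expr).) The grammar is stratified — Expr handles '+' (left-recursive), Stmt handles '*', Fact atoms. Each operator has a fixed associativity and precedence level, so every string has one parse.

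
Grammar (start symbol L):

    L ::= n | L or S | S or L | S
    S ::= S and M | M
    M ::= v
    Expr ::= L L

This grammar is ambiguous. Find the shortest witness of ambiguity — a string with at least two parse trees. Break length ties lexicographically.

length 1: no string has ≥2 trees
length 3: v or v has 2 parse trees

Two derivations of v or v:
  L ⇒ L or S ⇒ S or S ⇒ M or S ⇒ v or S ⇒ v or M ⇒ v or v
  L ⇒ S or L ⇒ M or L ⇒ v or L ⇒ v or S ⇒ v or M ⇒ v or v

v or v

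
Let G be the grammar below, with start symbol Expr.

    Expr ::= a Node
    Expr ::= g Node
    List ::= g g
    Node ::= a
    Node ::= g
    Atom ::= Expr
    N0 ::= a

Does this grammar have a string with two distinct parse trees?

Unambiguous

(N0, List, Atom are unreachable from Expr, so their rules don't affect L(Expr).) Restricted to the reachable nonterminals, every rule has the form A → t or A → t B, and no two rules for the same A share a first terminal. The grammar encodes a DFA — one run per string.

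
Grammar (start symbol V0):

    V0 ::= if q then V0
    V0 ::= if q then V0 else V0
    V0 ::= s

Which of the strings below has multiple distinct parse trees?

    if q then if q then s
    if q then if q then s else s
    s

if q then if q then s else s

if q then if q then s: 1 tree
if q then if q then s else s: 2 trees
s: 1 tree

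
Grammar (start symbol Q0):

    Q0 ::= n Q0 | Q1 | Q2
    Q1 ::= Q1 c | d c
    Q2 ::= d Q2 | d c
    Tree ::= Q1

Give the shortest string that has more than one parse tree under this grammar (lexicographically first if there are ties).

d c

length 2: d c has 2 parse trees

Two derivations of d c:
  Q0 ⇒ Q1 ⇒ d c
  Q0 ⇒ Q2 ⇒ d c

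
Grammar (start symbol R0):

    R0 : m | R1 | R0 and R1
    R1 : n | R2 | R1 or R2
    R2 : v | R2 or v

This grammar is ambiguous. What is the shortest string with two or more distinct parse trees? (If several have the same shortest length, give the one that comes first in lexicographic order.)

v or v

length 1: no string has ≥2 trees
length 3: v or v has 2 parse trees

Two derivations of v or v:
  R0 ⇒ R1 ⇒ R2 ⇒ R2 or v ⇒ v or v
  R0 ⇒ R1 ⇒ R1 or R2 ⇒ R2 or R2 ⇒ v or R2 ⇒ v or v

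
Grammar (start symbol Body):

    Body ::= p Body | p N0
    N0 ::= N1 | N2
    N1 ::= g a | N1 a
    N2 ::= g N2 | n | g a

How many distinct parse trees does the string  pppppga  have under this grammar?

Parse trees for pppppga:
  [Body p [Body p [Body p [Body p [Body p [N0 [N1 g a]]]]]]]
  [Body p [Body p [Body p [Body p [Body p [N0 [N2 g a]]]]]]]

2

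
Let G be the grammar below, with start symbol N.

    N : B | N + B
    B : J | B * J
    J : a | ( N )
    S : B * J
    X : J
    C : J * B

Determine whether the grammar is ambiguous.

Unambiguous

Only N, B, J are reachable from N; ignoring the rest: The grammar is stratified — N handles '+' (left-recursive), B handles '*', J atoms. Each operator has a fixed associativity and precedence level, so every string has one parse.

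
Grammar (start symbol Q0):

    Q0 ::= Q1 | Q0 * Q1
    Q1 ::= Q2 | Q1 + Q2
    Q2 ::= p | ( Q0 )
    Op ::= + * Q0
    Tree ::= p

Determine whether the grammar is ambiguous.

(Op, Tree are unreachable from Q0, so their rules don't affect L(Q0).) This is a standard precedence ladder (Q0 over Q1 over Q2), with each level left-recursive on its own operator ('*' at Q0, '+' at Q1). That structure is LR(1), hence unambiguous.

Unambiguous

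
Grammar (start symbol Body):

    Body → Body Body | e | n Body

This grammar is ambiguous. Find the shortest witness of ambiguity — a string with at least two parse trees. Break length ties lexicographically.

e e e

length 1: no string has ≥2 trees
length 2: no string has ≥2 trees
length 3: e e e has 2 parse trees

Two derivations of e e e:
  Body ⇒ Body Body ⇒ Body Body Body ⇒ e Body Body ⇒ e e Body ⇒ e e e
  Body ⇒ Body Body ⇒ e Body ⇒ e Body Body ⇒ e e Body ⇒ e e e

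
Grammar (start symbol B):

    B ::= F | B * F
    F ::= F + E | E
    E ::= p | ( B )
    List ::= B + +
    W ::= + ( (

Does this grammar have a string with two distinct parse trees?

Unambiguous

Only B, F, E are reachable from B; ignoring the rest: The grammar is stratified — B handles '*' (left-recursive), F handles '+', E atoms. Each operator has a fixed associativity and precedence level, so every string has one parse.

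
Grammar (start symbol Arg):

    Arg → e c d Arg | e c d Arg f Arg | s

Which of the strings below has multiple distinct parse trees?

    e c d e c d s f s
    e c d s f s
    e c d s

e c d e c d s f s

e c d e c d s f s: 2 trees
e c d s f s: 1 tree
e c d s: 1 tree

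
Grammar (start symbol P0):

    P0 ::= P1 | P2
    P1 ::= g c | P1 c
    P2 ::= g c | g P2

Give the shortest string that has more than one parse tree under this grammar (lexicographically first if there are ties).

g c

length 2: g c has 2 parse trees

Two derivations of g c:
  P0 ⇒ P1 ⇒ g c
  P0 ⇒ P2 ⇒ g c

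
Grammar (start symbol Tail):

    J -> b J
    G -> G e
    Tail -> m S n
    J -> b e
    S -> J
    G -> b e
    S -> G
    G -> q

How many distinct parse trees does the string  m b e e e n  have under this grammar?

1

Parse trees for m b e e e n:
  [Tail m [S [G [G [G b e] e] e]] n]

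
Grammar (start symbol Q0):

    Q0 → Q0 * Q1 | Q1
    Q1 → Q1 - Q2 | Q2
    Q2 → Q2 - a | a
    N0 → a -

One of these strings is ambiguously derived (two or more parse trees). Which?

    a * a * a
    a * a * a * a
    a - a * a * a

a * a * a: 1 tree
a * a * a * a: 1 tree
a - a * a * a: 2 trees

a - a * a * a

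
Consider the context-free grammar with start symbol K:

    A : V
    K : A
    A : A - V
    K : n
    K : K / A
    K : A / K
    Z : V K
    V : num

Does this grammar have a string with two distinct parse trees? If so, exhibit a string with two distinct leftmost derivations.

Witness: num / num

Derivation 1: K ⇒ K / A ⇒ A / A ⇒ V / A ⇒ num / A ⇒ num / V ⇒ num / num
Derivation 2: K ⇒ A / K ⇒ V / K ⇒ num / K ⇒ num / A ⇒ num / V ⇒ num / num

Two distinct leftmost derivations for the same string.

Ambiguous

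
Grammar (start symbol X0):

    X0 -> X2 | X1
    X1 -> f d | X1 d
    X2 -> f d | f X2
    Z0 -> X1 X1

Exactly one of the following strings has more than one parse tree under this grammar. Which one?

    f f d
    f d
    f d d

f d

f f d: 1 tree
f d: 2 trees
f d d: 1 tree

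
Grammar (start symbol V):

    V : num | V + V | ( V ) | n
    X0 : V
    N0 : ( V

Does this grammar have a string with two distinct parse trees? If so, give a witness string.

Ambiguous

Witness: n + n + n

Derivation 1: V ⇒ V + V ⇒ V + V + V ⇒ n + V + V ⇒ n + n + V ⇒ n + n + n
Derivation 2: V ⇒ V + V ⇒ n + V ⇒ n + V + V ⇒ n + n + V ⇒ n + n + n

Two distinct leftmost derivations for the same string.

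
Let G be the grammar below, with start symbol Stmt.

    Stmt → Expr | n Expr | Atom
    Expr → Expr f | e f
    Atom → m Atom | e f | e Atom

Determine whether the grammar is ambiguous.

Ambiguous

Witness: e f

Derivation 1: Stmt ⇒ Expr ⇒ e f
Derivation 2: Stmt ⇒ Atom ⇒ e f

Two distinct leftmost derivations for the same string.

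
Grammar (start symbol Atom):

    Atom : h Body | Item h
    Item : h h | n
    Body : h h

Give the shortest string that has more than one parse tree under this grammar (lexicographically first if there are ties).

length 2: no string has ≥2 trees
length 3: h h h has 2 parse trees

Two derivations of h h h:
  Atom ⇒ h Body ⇒ h h h
  Atom ⇒ Item h ⇒ h h h

h h h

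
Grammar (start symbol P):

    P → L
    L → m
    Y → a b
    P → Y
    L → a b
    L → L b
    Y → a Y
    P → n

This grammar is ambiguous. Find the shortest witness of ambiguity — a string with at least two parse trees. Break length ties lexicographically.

length 1: no string has ≥2 trees
length 2: a b has 2 parse trees

Two derivations of a b:
  P ⇒ L ⇒ a b
  P ⇒ Y ⇒ a b

a b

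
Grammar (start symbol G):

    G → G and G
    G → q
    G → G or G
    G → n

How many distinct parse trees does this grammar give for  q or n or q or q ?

5

Parse trees for q or n or q or q:
  [G [G q] or [G [G n] or [G [G q] or [G q]]]]
  [G [G q] or [G [G [G n] or [G q]] or [G q]]]
  [G [G [G q] or [G n]] or [G [G q] or [G q]]]
  [G [G [G q] or [G [G n] or [G q]]] or [G q]]
  [G [G [G [G q] or [G n]] or [G q]] or [G q]]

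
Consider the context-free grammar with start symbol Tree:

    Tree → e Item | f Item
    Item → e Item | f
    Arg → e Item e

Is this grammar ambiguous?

Only Tree, Item are reachable from Tree; ignoring the rest: The reachable rules are right-linear with at most one rule per (nonterminal, next-terminal) pair. Each input token forces the next rule, so parsing is deterministic.

Unambiguous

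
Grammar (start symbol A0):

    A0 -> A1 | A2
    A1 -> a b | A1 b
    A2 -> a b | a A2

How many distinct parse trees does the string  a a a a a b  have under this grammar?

Parse trees for a a a a a b:
  [A0 [A2 a [A2 a [A2 a [A2 a [A2 a b]]]]]]

1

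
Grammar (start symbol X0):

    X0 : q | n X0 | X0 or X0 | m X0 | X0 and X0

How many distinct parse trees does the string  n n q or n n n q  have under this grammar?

3

Parse trees for n n q or n n n q:
  [X0 n [X0 n [X0 [X0 q] or [X0 n [X0 n [X0 n [X0 q]]]]]]]
  [X0 n [X0 [X0 n [X0 q]] or [X0 n [X0 n [X0 n [X0 q]]]]]]
  [X0 [X0 n [X0 n [X0 q]]] or [X0 n [X0 n [X0 n [X0 q]]]]]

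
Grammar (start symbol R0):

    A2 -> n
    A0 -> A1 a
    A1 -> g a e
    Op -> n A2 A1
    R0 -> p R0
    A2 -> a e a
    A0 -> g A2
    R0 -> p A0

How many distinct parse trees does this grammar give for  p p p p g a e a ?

2

Parse trees for p p p p g a e a:
  [R0 p [R0 p [R0 p [R0 p [A0 [A1 g a e] a]]]]]
  [R0 p [R0 p [R0 p [R0 p [A0 g [A2 a e a]]]]]]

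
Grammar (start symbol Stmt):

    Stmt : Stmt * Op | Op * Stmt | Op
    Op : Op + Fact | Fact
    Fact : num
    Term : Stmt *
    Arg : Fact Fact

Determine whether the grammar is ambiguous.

Witness: num * num

Derivation 1: Stmt ⇒ Stmt * Op ⇒ Op * Op ⇒ Fact * Op ⇒ num * Op ⇒ num * Fact ⇒ num * num
Derivation 2: Stmt ⇒ Op * Stmt ⇒ Fact * Stmt ⇒ num * Stmt ⇒ num * Op ⇒ num * Fact ⇒ num * num

Two distinct leftmost derivations for the same string.

Ambiguous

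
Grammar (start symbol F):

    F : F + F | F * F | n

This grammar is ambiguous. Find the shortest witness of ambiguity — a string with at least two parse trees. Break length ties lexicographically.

n * n * n

length 1: no string has ≥2 trees
length 3: no string has ≥2 trees
length 5: n * n * n has 2 parse trees

Two derivations of n * n * n:
  F ⇒ F * F ⇒ F * F * F ⇒ n * F * F ⇒ n * n * F ⇒ n * n * n
  F ⇒ F * F ⇒ n * F ⇒ n * F * F ⇒ n * n * F ⇒ n * n * n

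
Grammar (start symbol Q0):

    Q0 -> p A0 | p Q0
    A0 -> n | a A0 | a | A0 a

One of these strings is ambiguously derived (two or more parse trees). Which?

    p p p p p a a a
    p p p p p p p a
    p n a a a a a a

p p p p p a a a

p p p p p a a a: 4 trees
p p p p p p p a: 1 tree
p n a a a a a a: 1 tree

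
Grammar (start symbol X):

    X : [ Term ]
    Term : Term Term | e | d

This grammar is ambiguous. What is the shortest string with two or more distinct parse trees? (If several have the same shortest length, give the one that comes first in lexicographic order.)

[ d d d ]

length 3: no string has ≥2 trees
length 4: no string has ≥2 trees
length 5: [ d d d ] has 2 parse trees

Two derivations of [ d d d ]:
  X ⇒ [ Term ] ⇒ [ Term Term ] ⇒ [ Term Term Term ] ⇒ [ d Term Term ] ⇒ [ d d Term ] ⇒ [ d d d ]
  X ⇒ [ Term ] ⇒ [ Term Term ] ⇒ [ d Term ] ⇒ [ d Term Term ] ⇒ [ d d Term ] ⇒ [ d d d ]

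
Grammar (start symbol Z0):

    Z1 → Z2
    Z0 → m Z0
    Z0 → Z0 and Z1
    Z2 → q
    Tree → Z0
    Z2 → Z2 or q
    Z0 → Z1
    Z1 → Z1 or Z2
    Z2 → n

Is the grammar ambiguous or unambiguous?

Witness: n or q

Derivation 1: Z0 ⇒ Z1 ⇒ Z2 ⇒ Z2 or q ⇒ n or q
Derivation 2: Z0 ⇒ Z1 ⇒ Z1 or Z2 ⇒ Z2 or Z2 ⇒ n or Z2 ⇒ n or q

Two distinct leftmost derivations for the same string.

Ambiguous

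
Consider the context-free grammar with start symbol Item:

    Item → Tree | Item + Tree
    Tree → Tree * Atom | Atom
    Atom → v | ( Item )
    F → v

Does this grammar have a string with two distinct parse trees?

Only Item, Tree, Atom are reachable from Item; ignoring the rest: The grammar is stratified — Item handles '+' (left-recursive), Tree handles '*', Atom atoms. Each operator has a fixed associativity and precedence level, so every string has one parse.

Unambiguous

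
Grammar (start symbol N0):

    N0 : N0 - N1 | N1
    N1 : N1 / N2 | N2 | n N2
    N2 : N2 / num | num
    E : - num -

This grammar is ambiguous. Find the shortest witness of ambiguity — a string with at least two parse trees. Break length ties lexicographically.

num / num

length 1: no string has ≥2 trees
length 2: no string has ≥2 trees
length 3: num / num has 2 parse trees

Two derivations of num / num:
  N0 ⇒ N1 ⇒ N1 / N2 ⇒ N2 / N2 ⇒ num / N2 ⇒ num / num
  N0 ⇒ N1 ⇒ N2 ⇒ N2 / num ⇒ num / num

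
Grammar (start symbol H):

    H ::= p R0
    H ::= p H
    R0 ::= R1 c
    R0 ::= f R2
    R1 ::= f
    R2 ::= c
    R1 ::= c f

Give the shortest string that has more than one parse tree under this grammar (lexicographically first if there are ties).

p f c

length 3: p f c has 2 parse trees

Two derivations of p f c:
  H ⇒ p R0 ⇒ p R1 c ⇒ p f c
  H ⇒ p R0 ⇒ p f R2 ⇒ p f c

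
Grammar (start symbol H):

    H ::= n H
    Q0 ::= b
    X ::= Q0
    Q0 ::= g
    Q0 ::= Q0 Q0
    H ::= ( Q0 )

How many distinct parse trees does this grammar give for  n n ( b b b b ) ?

Parse trees for n n ( b b b b ):
  [H n [H n [H ( [Q0 [Q0 b] [Q0 [Q0 b] [Q0 [Q0 b] [Q0 b]]]] )]]]
  [H n [H n [H ( [Q0 [Q0 b] [Q0 [Q0 [Q0 b] [Q0 b]] [Q0 b]]] )]]]
  [H n [H n [H ( [Q0 [Q0 [Q0 b] [Q0 b]] [Q0 [Q0 b] [Q0 b]]] )]]]
  [H n [H n [H ( [Q0 [Q0 [Q0 b] [Q0 [Q0 b] [Q0 b]]] [Q0 b]] )]]]
  [H n [H n [H ( [Q0 [Q0 [Q0 [Q0 b] [Q0 b]] [Q0 b]] [Q0 b]] )]]]

5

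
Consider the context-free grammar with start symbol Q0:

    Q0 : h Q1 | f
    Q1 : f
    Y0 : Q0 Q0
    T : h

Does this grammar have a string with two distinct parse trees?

Unambiguous

(Y0, T are unreachable from Q0, so their rules don't affect L(Q0).) The reachable rules are right-linear with at most one rule per (nonterminal, next-terminal) pair. Each input token forces the next rule, so parsing is deterministic.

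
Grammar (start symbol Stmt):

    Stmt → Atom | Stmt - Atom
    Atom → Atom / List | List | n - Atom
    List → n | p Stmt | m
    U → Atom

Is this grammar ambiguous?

Ambiguous

Witness: n - m

Derivation 1: Stmt ⇒ Atom ⇒ n - Atom ⇒ n - List ⇒ n - m
Derivation 2: Stmt ⇒ Stmt - Atom ⇒ Atom - Atom ⇒ List - Atom ⇒ n - Atom ⇒ n - List ⇒ n - m

Two distinct leftmost derivations for the same string.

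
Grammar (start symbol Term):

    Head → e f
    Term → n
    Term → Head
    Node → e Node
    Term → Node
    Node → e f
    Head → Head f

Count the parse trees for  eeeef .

Parse trees for eeeef:
  [Term [Node e [Node e [Node e [Node e f]]]]]

1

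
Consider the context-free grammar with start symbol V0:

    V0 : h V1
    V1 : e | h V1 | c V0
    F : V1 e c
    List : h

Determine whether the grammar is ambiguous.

Only V0, V1 are reachable from V0; ignoring the rest: Restricted to the reachable nonterminals, every rule has the form A → t or A → t B, and no two rules for the same A share a first terminal. The grammar encodes a DFA — one run per string.

Unambiguous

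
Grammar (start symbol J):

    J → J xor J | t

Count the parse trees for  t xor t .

1

Parse trees for t xor t:
  [J [J t] xor [J t]]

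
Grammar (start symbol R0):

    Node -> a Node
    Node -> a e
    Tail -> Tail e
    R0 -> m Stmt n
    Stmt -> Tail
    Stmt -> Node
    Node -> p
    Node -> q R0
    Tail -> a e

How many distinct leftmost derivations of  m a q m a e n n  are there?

2

Parse trees for m a q m a e n n:
  [R0 m [Stmt [Node a [Node q [R0 m [Stmt [Tail a e]] n]]]] n]
  [R0 m [Stmt [Node a [Node q [R0 m [Stmt [Node a e]] n]]]] n]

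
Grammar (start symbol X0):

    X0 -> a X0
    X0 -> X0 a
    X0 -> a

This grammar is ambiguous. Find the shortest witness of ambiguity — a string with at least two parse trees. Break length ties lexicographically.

length 1: no string has ≥2 trees
length 2: a a has 2 parse trees

Two derivations of a a:
  X0 ⇒ a X0 ⇒ a a
  X0 ⇒ X0 a ⇒ a a

a a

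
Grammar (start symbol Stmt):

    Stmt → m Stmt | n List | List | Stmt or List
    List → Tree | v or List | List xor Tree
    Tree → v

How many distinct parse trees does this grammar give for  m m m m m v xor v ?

Parse trees for m m m m m v xor v:
  [Stmt m [Stmt m [Stmt m [Stmt m [Stmt m [Stmt [List [List [Tree v]] xor [Tree v]]]]]]]]

1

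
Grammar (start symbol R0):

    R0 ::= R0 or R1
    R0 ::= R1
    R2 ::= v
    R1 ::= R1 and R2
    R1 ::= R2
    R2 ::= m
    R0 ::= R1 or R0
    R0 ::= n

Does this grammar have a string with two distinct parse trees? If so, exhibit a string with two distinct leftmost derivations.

Ambiguous

Witness: m or m

Derivation 1: R0 ⇒ R0 or R1 ⇒ R1 or R1 ⇒ R2 or R1 ⇒ m or R1 ⇒ m or R2 ⇒ m or m
Derivation 2: R0 ⇒ R1 or R0 ⇒ R2 or R0 ⇒ m or R0 ⇒ m or R1 ⇒ m or R2 ⇒ m or m

Two distinct leftmost derivations for the same string.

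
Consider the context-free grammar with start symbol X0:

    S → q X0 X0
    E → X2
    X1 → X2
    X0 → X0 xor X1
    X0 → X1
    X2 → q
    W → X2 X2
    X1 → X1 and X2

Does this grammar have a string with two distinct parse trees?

(E, W, S are unreachable from X0, so their rules don't affect L(X0).) X0 → X0 xor X1 | X1  ;  X1 → X1 and X2 | X2  — a left-associative chain with X2 at the bottom. Each string factors uniquely by precedence.

Unambiguous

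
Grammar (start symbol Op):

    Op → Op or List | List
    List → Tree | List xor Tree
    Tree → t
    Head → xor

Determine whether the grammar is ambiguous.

(Head is unreachable from Op, so its rules don't affect L(Op).) This is a standard precedence ladder (Op over List over Tree), with each level left-recursive on its own operator ('or' at Op, 'xor' at List). That structure is LR(1), hence unambiguous.

Unambiguous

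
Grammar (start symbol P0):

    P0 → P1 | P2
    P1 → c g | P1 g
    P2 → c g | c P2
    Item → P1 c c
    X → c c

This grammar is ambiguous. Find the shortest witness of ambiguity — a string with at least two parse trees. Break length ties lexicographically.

length 2: c g has 2 parse trees

Two derivations of c g:
  P0 ⇒ P1 ⇒ c g
  P0 ⇒ P2 ⇒ c g

c g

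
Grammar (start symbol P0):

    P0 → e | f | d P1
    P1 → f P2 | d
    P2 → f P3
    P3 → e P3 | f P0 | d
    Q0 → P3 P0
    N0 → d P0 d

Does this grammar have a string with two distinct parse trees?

Unambiguous

Only P0, P1, P2, P3 are reachable from P0; ignoring the rest: Each reachable nonterminal has at most one production per leading terminal, and all productions are right-linear; the derivation is determined token-by-token.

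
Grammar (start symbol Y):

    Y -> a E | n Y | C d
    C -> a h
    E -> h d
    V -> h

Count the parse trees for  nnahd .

Parse trees for nnahd:
  [Y n [Y n [Y a [E h d]]]]
  [Y n [Y n [Y [C a h] d]]]

2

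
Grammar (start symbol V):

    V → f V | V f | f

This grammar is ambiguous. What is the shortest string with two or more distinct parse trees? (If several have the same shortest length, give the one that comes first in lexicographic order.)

f f

length 1: no string has ≥2 trees
length 2: f f has 2 parse trees

Two derivations of f f:
  V ⇒ f V ⇒ f f
  V ⇒ V f ⇒ f f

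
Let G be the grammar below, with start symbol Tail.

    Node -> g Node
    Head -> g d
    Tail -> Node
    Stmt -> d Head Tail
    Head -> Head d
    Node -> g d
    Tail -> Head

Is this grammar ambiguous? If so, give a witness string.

Witness: g d

Derivation 1: Tail ⇒ Node ⇒ g d
Derivation 2: Tail ⇒ Head ⇒ g d

Two distinct leftmost derivations for the same string.

Ambiguous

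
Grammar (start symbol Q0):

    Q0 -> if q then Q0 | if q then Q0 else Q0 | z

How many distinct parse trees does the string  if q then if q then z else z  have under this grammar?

Parse trees for if q then if q then z else z:
  [Q0 if q then [Q0 if q then [Q0 z] else [Q0 z]]]
  [Q0 if q then [Q0 if q then [Q0 z]] else [Q0 z]]

2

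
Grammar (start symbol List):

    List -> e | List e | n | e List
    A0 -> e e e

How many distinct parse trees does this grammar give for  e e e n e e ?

10

Parse trees for e e e n e e (showing first 6 of 10):
  [List [List [List e [List e [List e [List n]]]] e] e]
  [List [List e [List [List e [List e [List n]]] e]] e]
  [List [List e [List e [List [List e [List n]] e]]] e]
  [List [List e [List e [List e [List [List n] e]]]] e]
  [List e [List [List [List e [List e [List n]]] e] e]]
  [List e [List [List e [List [List e [List n]] e]] e]]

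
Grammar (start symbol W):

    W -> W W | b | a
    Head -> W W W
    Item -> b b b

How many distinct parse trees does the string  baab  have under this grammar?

5

Parse trees for baab:
  [W [W b] [W [W a] [W [W a] [W b]]]]
  [W [W b] [W [W [W a] [W a]] [W b]]]
  [W [W [W b] [W a]] [W [W a] [W b]]]
  [W [W [W b] [W [W a] [W a]]] [W b]]
  [W [W [W [W b] [W a]] [W a]] [W b]]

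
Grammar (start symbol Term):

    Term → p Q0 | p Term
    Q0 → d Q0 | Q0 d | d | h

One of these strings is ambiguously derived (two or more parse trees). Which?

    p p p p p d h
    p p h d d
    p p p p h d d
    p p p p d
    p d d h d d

p d d h d d

p p p p p d h: 1 tree
p p h d d: 1 tree
p p p p h d d: 1 tree
p p p p d: 1 tree
p d d h d d: 6 trees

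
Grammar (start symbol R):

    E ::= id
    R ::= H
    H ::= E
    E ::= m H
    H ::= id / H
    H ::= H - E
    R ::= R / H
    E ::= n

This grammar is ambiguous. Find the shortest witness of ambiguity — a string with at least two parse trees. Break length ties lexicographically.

id / id

length 1: no string has ≥2 trees
length 2: no string has ≥2 trees
length 3: id / id has 2 parse trees

Two derivations of id / id:
  R ⇒ H ⇒ id / H ⇒ id / E ⇒ id / id
  R ⇒ R / H ⇒ H / H ⇒ E / H ⇒ id / H ⇒ id / E ⇒ id / id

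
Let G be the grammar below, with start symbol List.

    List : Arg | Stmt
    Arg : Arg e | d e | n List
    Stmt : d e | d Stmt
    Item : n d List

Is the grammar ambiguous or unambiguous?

Witness: d e

Derivation 1: List ⇒ Arg ⇒ d e
Derivation 2: List ⇒ Stmt ⇒ d e

Two distinct leftmost derivations for the same string.

Ambiguous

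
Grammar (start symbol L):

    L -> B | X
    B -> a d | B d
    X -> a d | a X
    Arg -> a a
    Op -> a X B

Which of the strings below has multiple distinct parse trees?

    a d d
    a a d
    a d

a d d: 1 tree
a a d: 1 tree
a d: 2 trees

a d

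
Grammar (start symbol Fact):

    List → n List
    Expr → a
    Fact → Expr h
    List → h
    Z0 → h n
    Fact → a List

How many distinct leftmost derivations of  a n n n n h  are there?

1

Parse trees for a n n n n h:
  [Fact a [List n [List n [List n [List n [List h]]]]]]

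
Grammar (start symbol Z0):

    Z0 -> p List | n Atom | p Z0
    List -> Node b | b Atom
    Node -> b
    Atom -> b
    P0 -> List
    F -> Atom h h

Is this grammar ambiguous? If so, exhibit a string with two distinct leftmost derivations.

Ambiguous

Witness: p b b

Derivation 1: Z0 ⇒ p List ⇒ p Node b ⇒ p b b
Derivation 2: Z0 ⇒ p List ⇒ p b Atom ⇒ p b b

Two distinct leftmost derivations for the same string.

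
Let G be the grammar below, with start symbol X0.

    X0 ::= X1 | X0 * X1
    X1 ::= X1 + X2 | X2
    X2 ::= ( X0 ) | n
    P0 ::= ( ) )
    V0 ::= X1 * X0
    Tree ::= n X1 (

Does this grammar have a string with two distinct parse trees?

(P0, V0, Tree are unreachable from X0, so their rules don't affect L(X0).) The grammar is stratified — X0 handles '*' (left-recursive), X1 handles '+', X2 atoms. Each operator has a fixed associativity and precedence level, so every string has one parse.

Unambiguous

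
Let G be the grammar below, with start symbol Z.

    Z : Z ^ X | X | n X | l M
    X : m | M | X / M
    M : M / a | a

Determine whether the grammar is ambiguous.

Witness: a / a

Derivation 1: Z ⇒ X ⇒ M ⇒ M / a ⇒ a / a
Derivation 2: Z ⇒ X ⇒ X / M ⇒ M / M ⇒ a / M ⇒ a / a

Two distinct leftmost derivations for the same string.

Ambiguous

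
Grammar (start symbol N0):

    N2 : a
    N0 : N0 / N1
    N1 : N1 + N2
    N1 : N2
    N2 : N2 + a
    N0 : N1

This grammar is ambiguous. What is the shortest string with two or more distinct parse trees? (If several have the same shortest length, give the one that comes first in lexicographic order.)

a + a

length 1: no string has ≥2 trees
length 3: a + a has 2 parse trees

Two derivations of a + a:
  N0 ⇒ N1 ⇒ N1 + N2 ⇒ N2 + N2 ⇒ a + N2 ⇒ a + a
  N0 ⇒ N1 ⇒ N2 ⇒ N2 + a ⇒ a + a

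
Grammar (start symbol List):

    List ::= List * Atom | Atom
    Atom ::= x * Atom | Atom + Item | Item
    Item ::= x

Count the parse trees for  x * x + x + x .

4

Parse trees for x * x + x + x:
  [List [List [Atom [Item x]]] * [Atom [Atom [Atom [Item x]] + [Item x]] + [Item x]]]
  [List [Atom x * [Atom [Atom [Atom [Item x]] + [Item x]] + [Item x]]]]
  [List [Atom [Atom x * [Atom [Atom [Item x]] + [Item x]]] + [Item x]]]
  [List [Atom [Atom [Atom x * [Atom [Item x]]] + [Item x]] + [Item x]]]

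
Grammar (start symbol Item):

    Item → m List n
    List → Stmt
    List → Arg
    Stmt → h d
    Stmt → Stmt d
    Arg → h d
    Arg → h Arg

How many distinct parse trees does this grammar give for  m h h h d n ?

1

Parse trees for m h h h d n:
  [Item m [List [Arg h [Arg h [Arg h d]]]] n]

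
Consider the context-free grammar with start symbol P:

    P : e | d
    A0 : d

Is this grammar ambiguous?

(A0 is unreachable from P, so its rules don't affect L(P).) Restricted to the reachable nonterminals, every rule has the form A → t or A → t B, and no two rules for the same A share a first terminal. The grammar encodes a DFA — one run per string.

Unambiguous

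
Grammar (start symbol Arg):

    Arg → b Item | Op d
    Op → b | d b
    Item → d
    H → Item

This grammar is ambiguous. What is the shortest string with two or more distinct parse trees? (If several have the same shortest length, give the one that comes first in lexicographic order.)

length 2: b d has 2 parse trees

Two derivations of b d:
  Arg ⇒ b Item ⇒ b d
  Arg ⇒ Op d ⇒ b d

b d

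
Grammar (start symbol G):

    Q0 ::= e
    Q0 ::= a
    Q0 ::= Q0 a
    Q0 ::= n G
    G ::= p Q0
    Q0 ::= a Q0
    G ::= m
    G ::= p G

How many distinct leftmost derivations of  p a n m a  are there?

2

Parse trees for p a n m a:
  [G p [Q0 [Q0 a [Q0 n [G m]]] a]]
  [G p [Q0 a [Q0 [Q0 n [G m]] a]]]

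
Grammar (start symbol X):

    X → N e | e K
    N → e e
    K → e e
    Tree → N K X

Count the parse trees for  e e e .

Parse trees for e e e:
  [X [N e e] e]
  [X e [K e e]]

2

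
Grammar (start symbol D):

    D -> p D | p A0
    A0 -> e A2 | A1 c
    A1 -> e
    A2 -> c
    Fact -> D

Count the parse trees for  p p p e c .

Parse trees for p p p e c:
  [D p [D p [D p [A0 e [A2 c]]]]]
  [D p [D p [D p [A0 [A1 e] c]]]]

2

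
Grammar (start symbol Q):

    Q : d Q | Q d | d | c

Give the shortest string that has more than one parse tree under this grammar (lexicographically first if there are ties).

length 1: no string has ≥2 trees
length 2: d d has 2 parse trees

Two derivations of d d:
  Q ⇒ d Q ⇒ d d
  Q ⇒ Q d ⇒ d d

d d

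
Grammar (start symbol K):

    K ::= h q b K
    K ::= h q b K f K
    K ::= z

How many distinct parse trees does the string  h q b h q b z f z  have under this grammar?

2

Parse trees for h q b h q b z f z:
  [K h q b [K h q b [K z] f [K z]]]
  [K h q b [K h q b [K z]] f [K z]]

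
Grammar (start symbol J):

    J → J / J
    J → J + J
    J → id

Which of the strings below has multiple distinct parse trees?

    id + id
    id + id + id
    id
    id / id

id + id: 1 tree
id + id + id: 2 trees
id: 1 tree
id / id: 1 tree

id + id + id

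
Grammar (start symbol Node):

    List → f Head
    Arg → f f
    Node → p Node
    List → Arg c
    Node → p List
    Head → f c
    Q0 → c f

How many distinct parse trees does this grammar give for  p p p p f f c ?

2

Parse trees for p p p p f f c:
  [Node p [Node p [Node p [Node p [List f [Head f c]]]]]]
  [Node p [Node p [Node p [Node p [List [Arg f f] c]]]]]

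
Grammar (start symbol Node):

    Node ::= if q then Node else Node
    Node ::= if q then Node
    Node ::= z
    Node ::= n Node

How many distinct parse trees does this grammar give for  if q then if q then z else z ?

Parse trees for if q then if q then z else z:
  [Node if q then [Node if q then [Node z]] else [Node z]]
  [Node if q then [Node if q then [Node z] else [Node z]]]

2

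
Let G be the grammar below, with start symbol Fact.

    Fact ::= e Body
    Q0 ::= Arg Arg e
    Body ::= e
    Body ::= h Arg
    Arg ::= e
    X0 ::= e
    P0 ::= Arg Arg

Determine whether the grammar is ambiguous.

(X0, P0, Q0 are unreachable from Fact, so their rules don't affect L(Fact).) The reachable rules are right-linear with at most one rule per (nonterminal, next-terminal) pair. Each input token forces the next rule, so parsing is deterministic.

Unambiguous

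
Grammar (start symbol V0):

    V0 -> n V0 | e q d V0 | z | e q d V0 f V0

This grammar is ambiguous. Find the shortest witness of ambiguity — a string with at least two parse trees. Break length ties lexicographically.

length 1: no string has ≥2 trees
length 2: no string has ≥2 trees
length 3: no string has ≥2 trees
length 4: no string has ≥2 trees
length 5: no string has ≥2 trees
length 6: no string has ≥2 trees
length 7: no string has ≥2 trees
length 8: no string has ≥2 trees
length 9: e q d e q d z f z has 2 parse trees

Two derivations of e q d e q d z f z:
  V0 ⇒ e q d V0 ⇒ e q d e q d V0 f V0 ⇒ e q d e q d z f V0 ⇒ e q d e q d z f z
  V0 ⇒ e q d V0 f V0 ⇒ e q d e q d V0 f V0 ⇒ e q d e q d z f V0 ⇒ e q d e q d z f z

e q d e q d z f z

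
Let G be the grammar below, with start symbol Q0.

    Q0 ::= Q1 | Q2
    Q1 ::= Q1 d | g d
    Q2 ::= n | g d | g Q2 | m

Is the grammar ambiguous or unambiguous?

Witness: g d

Derivation 1: Q0 ⇒ Q1 ⇒ g d
Derivation 2: Q0 ⇒ Q2 ⇒ g d

Two distinct leftmost derivations for the same string.

Ambiguous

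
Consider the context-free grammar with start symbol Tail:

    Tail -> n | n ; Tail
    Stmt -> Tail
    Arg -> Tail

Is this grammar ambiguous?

(Stmt, Arg are unreachable from Tail, so their rules don't affect L(Tail).) Right-recursive list with a separator: after each atom, whether the separator follows determines the rule. One parse per string.

Unambiguous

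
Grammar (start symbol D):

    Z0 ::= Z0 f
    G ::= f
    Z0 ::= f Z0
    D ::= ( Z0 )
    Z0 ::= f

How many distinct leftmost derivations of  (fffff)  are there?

Parse trees for (fffff) (showing first 6 of 16):
  [D ( [Z0 [Z0 [Z0 [Z0 [Z0 f] f] f] f] f] )]
  [D ( [Z0 [Z0 [Z0 [Z0 f [Z0 f]] f] f] f] )]
  [D ( [Z0 [Z0 [Z0 f [Z0 [Z0 f] f]] f] f] )]
  [D ( [Z0 [Z0 [Z0 f [Z0 f [Z0 f]]] f] f] )]
  [D ( [Z0 [Z0 f [Z0 [Z0 [Z0 f] f] f]] f] )]
  [D ( [Z0 [Z0 f [Z0 [Z0 f [Z0 f]] f]] f] )]

16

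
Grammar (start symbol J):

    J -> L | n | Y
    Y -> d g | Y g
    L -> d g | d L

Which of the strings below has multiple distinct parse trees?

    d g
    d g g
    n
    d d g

d g

d g: 2 trees
d g g: 1 tree
n: 1 tree
d d g: 1 tree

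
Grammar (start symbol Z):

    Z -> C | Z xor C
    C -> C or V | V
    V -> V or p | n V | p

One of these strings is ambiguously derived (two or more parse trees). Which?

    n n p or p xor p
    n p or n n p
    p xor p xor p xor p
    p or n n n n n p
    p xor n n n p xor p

n n p or p xor p

n n p or p xor p: 4 trees
n p or n n p: 1 tree
p xor p xor p xor p: 1 tree
p or n n n n n p: 1 tree
p xor n n n p xor p: 1 tree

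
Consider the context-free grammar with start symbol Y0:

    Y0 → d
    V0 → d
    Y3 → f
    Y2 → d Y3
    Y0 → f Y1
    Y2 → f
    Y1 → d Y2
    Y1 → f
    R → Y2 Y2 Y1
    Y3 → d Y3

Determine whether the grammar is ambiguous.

(V0, R are unreachable from Y0, so their rules don't affect L(Y0).) Each reachable nonterminal has at most one production per leading terminal, and all productions are right-linear; the derivation is determined token-by-token.

Unambiguous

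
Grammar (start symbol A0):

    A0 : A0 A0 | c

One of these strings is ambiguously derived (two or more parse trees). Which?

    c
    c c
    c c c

c c c

c: 1 tree
c c: 1 tree
c c c: 2 trees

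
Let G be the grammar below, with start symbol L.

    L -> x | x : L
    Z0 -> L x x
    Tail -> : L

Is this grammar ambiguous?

Unambiguous

(Z0, Tail are unreachable from L, so their rules don't affect L(L).) The reachable grammar is A → atom sep A | atom. Each atom is followed by either the separator (recurse) or end-of-string (stop) — no choice point.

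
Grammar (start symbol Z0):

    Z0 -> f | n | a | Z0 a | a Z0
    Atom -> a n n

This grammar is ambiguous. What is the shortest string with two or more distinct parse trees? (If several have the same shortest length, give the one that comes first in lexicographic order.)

a a

length 1: no string has ≥2 trees
length 2: a a has 2 parse trees

Two derivations of a a:
  Z0 ⇒ Z0 a ⇒ a a
  Z0 ⇒ a Z0 ⇒ a a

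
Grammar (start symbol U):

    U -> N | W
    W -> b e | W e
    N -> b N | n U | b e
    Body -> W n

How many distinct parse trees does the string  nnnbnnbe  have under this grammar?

2

Parse trees for nnnbnnbe:
  [U [N n [U [N n [U [N n [U [N b [N n [U [N n [U [N b e]]]]]]]]]]]]]
  [U [N n [U [N n [U [N n [U [N b [N n [U [N n [U [W b e]]]]]]]]]]]]]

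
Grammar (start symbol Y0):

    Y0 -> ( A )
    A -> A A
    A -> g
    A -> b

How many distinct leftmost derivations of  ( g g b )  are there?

2

Parse trees for ( g g b ):
  [Y0 ( [A [A g] [A [A g] [A b]]] )]
  [Y0 ( [A [A [A g] [A g]] [A b]] )]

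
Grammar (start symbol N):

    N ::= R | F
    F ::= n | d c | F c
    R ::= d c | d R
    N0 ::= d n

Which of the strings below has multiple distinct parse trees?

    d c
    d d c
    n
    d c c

d c

d c: 2 trees
d d c: 1 tree
n: 1 tree
d c c: 1 tree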